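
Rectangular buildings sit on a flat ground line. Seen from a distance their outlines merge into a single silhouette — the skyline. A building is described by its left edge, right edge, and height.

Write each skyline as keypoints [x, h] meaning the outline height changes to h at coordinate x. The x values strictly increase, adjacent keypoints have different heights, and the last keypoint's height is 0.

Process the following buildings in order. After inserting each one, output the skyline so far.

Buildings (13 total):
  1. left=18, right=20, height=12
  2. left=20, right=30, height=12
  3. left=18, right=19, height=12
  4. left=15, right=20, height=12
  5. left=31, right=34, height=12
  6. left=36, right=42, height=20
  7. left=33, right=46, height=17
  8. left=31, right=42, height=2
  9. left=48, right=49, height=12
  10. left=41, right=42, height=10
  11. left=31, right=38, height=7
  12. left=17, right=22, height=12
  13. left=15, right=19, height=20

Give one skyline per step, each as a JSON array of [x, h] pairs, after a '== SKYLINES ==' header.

== SKYLINES ==
[[18,12],[20,0]]
[[18,12],[30,0]]
[[18,12],[30,0]]
[[15,12],[30,0]]
[[15,12],[30,0],[31,12],[34,0]]
[[15,12],[30,0],[31,12],[34,0],[36,20],[42,0]]
[[15,12],[30,0],[31,12],[33,17],[36,20],[42,17],[46,0]]
[[15,12],[30,0],[31,12],[33,17],[36,20],[42,17],[46,0]]
[[15,12],[30,0],[31,12],[33,17],[36,20],[42,17],[46,0],[48,12],[49,0]]
[[15,12],[30,0],[31,12],[33,17],[36,20],[42,17],[46,0],[48,12],[49,0]]
[[15,12],[30,0],[31,12],[33,17],[36,20],[42,17],[46,0],[48,12],[49,0]]
[[15,12],[30,0],[31,12],[33,17],[36,20],[42,17],[46,0],[48,12],[49,0]]
[[15,20],[19,12],[30,0],[31,12],[33,17],[36,20],[42,17],[46,0],[48,12],[49,0]]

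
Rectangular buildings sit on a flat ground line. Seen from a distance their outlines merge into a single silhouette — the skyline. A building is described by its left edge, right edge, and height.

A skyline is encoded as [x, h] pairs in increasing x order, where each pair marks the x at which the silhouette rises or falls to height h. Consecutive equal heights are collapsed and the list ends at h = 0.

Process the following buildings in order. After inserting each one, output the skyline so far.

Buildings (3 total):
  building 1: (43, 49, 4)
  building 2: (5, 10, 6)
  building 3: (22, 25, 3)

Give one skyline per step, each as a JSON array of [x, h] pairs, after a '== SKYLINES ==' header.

== SKYLINES ==
[[43,4],[49,0]]
[[5,6],[10,0],[43,4],[49,0]]
[[5,6],[10,0],[22,3],[25,0],[43,4],[49,0]]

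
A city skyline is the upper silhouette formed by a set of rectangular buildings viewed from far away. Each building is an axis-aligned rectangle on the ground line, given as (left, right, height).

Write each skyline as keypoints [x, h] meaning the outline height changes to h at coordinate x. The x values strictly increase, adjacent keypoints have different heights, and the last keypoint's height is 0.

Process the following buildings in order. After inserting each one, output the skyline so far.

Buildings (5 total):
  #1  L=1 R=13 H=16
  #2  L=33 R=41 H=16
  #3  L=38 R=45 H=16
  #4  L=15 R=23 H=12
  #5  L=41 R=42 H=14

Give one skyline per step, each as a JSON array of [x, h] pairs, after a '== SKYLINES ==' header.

== SKYLINES ==
[[1,16],[13,0]]
[[1,16],[13,0],[33,16],[41,0]]
[[1,16],[13,0],[33,16],[45,0]]
[[1,16],[13,0],[15,12],[23,0],[33,16],[45,0]]
[[1,16],[13,0],[15,12],[23,0],[33,16],[45,0]]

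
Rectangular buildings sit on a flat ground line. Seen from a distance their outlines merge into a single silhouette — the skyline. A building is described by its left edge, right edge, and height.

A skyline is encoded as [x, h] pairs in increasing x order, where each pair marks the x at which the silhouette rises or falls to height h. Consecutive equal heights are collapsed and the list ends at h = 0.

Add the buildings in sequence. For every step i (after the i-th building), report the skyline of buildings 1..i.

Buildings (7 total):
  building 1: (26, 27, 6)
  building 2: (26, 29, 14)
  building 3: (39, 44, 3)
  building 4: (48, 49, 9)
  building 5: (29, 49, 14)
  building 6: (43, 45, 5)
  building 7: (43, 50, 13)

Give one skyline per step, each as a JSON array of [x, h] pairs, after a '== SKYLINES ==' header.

== SKYLINES ==
[[26,6],[27,0]]
[[26,14],[29,0]]
[[26,14],[29,0],[39,3],[44,0]]
[[26,14],[29,0],[39,3],[44,0],[48,9],[49,0]]
[[26,14],[49,0]]
[[26,14],[49,0]]
[[26,14],[49,13],[50,0]]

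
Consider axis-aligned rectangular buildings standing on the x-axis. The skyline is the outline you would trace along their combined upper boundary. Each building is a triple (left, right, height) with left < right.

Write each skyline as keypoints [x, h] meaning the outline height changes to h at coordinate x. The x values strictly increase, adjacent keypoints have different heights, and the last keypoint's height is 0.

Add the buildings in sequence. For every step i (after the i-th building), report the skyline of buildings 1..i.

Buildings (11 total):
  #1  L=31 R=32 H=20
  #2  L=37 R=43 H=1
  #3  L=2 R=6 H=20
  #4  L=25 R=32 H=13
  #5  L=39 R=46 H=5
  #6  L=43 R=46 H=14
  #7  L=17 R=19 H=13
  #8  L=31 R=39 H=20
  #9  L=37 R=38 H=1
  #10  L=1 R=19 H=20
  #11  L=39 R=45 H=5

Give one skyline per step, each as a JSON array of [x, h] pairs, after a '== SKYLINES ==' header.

== SKYLINES ==
[[31,20],[32,0]]
[[31,20],[32,0],[37,1],[43,0]]
[[2,20],[6,0],[31,20],[32,0],[37,1],[43,0]]
[[2,20],[6,0],[25,13],[31,20],[32,0],[37,1],[43,0]]
[[2,20],[6,0],[25,13],[31,20],[32,0],[37,1],[39,5],[46,0]]
[[2,20],[6,0],[25,13],[31,20],[32,0],[37,1],[39,5],[43,14],[46,0]]
[[2,20],[6,0],[17,13],[19,0],[25,13],[31,20],[32,0],[37,1],[39,5],[43,14],[46,0]]
[[2,20],[6,0],[17,13],[19,0],[25,13],[31,20],[39,5],[43,14],[46,0]]
[[2,20],[6,0],[17,13],[19,0],[25,13],[31,20],[39,5],[43,14],[46,0]]
[[1,20],[19,0],[25,13],[31,20],[39,5],[43,14],[46,0]]
[[1,20],[19,0],[25,13],[31,20],[39,5],[43,14],[46,0]]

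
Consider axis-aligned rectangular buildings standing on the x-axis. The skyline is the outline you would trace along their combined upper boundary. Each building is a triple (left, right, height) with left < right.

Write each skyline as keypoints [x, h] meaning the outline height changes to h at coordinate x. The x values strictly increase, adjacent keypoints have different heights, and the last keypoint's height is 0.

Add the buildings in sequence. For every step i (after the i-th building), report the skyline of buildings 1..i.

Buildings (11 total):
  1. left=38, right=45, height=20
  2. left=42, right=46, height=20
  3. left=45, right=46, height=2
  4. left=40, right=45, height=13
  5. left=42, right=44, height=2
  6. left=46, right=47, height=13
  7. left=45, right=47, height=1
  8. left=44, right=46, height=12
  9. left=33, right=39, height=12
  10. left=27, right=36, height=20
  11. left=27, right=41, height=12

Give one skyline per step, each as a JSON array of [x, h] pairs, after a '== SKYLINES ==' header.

== SKYLINES ==
[[38,20],[45,0]]
[[38,20],[46,0]]
[[38,20],[46,0]]
[[38,20],[46,0]]
[[38,20],[46,0]]
[[38,20],[46,13],[47,0]]
[[38,20],[46,13],[47,0]]
[[38,20],[46,13],[47,0]]
[[33,12],[38,20],[46,13],[47,0]]
[[27,20],[36,12],[38,20],[46,13],[47,0]]
[[27,20],[36,12],[38,20],[46,13],[47,0]]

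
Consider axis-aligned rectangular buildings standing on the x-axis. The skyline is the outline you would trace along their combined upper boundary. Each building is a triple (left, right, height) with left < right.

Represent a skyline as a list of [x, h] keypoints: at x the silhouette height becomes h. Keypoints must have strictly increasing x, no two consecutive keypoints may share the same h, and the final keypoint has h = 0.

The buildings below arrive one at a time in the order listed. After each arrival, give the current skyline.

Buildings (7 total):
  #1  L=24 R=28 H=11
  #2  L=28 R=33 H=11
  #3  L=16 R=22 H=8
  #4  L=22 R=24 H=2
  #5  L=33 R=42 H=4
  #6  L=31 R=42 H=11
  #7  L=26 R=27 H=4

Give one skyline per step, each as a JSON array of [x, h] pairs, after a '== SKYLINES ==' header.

== SKYLINES ==
[[24,11],[28,0]]
[[24,11],[33,0]]
[[16,8],[22,0],[24,11],[33,0]]
[[16,8],[22,2],[24,11],[33,0]]
[[16,8],[22,2],[24,11],[33,4],[42,0]]
[[16,8],[22,2],[24,11],[42,0]]
[[16,8],[22,2],[24,11],[42,0]]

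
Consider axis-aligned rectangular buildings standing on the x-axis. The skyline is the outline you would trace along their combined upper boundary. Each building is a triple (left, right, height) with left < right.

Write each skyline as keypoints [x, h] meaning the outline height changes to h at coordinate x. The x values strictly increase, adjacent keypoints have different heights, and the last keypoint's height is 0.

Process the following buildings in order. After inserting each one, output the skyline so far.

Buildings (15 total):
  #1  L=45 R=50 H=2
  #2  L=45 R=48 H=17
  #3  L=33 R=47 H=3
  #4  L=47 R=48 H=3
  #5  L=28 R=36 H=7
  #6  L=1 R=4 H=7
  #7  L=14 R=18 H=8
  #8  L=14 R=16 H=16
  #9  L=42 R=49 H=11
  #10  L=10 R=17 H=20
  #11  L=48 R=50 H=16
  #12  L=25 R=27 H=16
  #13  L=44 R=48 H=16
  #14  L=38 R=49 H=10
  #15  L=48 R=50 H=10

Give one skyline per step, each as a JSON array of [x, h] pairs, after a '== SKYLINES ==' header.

== SKYLINES ==
[[45,2],[50,0]]
[[45,17],[48,2],[50,0]]
[[33,3],[45,17],[48,2],[50,0]]
[[33,3],[45,17],[48,2],[50,0]]
[[28,7],[36,3],[45,17],[48,2],[50,0]]
[[1,7],[4,0],[28,7],[36,3],[45,17],[48,2],[50,0]]
[[1,7],[4,0],[14,8],[18,0],[28,7],[36,3],[45,17],[48,2],[50,0]]
[[1,7],[4,0],[14,16],[16,8],[18,0],[28,7],[36,3],[45,17],[48,2],[50,0]]
[[1,7],[4,0],[14,16],[16,8],[18,0],[28,7],[36,3],[42,11],[45,17],[48,11],[49,2],[50,0]]
[[1,7],[4,0],[10,20],[17,8],[18,0],[28,7],[36,3],[42,11],[45,17],[48,11],[49,2],[50,0]]
[[1,7],[4,0],[10,20],[17,8],[18,0],[28,7],[36,3],[42,11],[45,17],[48,16],[50,0]]
[[1,7],[4,0],[10,20],[17,8],[18,0],[25,16],[27,0],[28,7],[36,3],[42,11],[45,17],[48,16],[50,0]]
[[1,7],[4,0],[10,20],[17,8],[18,0],[25,16],[27,0],[28,7],[36,3],[42,11],[44,16],[45,17],[48,16],[50,0]]
[[1,7],[4,0],[10,20],[17,8],[18,0],[25,16],[27,0],[28,7],[36,3],[38,10],[42,11],[44,16],[45,17],[48,16],[50,0]]
[[1,7],[4,0],[10,20],[17,8],[18,0],[25,16],[27,0],[28,7],[36,3],[38,10],[42,11],[44,16],[45,17],[48,16],[50,0]]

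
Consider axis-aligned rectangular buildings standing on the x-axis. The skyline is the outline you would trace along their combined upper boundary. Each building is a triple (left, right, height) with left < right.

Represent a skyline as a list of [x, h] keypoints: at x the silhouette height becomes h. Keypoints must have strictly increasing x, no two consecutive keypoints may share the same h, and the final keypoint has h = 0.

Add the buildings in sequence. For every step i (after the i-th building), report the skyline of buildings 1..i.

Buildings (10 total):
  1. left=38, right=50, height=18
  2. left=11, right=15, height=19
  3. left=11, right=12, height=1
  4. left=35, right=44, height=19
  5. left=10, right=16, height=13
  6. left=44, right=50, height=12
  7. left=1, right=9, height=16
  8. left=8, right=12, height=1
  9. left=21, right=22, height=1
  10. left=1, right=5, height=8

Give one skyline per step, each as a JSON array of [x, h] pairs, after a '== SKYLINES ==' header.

== SKYLINES ==
[[38,18],[50,0]]
[[11,19],[15,0],[38,18],[50,0]]
[[11,19],[15,0],[38,18],[50,0]]
[[11,19],[15,0],[35,19],[44,18],[50,0]]
[[10,13],[11,19],[15,13],[16,0],[35,19],[44,18],[50,0]]
[[10,13],[11,19],[15,13],[16,0],[35,19],[44,18],[50,0]]
[[1,16],[9,0],[10,13],[11,19],[15,13],[16,0],[35,19],[44,18],[50,0]]
[[1,16],[9,1],[10,13],[11,19],[15,13],[16,0],[35,19],[44,18],[50,0]]
[[1,16],[9,1],[10,13],[11,19],[15,13],[16,0],[21,1],[22,0],[35,19],[44,18],[50,0]]
[[1,16],[9,1],[10,13],[11,19],[15,13],[16,0],[21,1],[22,0],[35,19],[44,18],[50,0]]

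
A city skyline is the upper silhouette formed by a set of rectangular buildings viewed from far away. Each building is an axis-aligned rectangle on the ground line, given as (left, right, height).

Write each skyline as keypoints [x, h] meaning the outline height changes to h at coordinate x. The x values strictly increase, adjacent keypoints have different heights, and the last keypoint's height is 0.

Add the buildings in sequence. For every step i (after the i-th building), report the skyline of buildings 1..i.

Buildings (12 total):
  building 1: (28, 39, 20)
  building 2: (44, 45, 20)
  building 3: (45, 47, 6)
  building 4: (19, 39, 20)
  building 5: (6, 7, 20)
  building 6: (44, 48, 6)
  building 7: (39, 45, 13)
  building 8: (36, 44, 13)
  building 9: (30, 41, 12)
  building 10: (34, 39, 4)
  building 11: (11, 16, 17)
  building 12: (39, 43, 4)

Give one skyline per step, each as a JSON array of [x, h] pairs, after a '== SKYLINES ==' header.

== SKYLINES ==
[[28,20],[39,0]]
[[28,20],[39,0],[44,20],[45,0]]
[[28,20],[39,0],[44,20],[45,6],[47,0]]
[[19,20],[39,0],[44,20],[45,6],[47,0]]
[[6,20],[7,0],[19,20],[39,0],[44,20],[45,6],[47,0]]
[[6,20],[7,0],[19,20],[39,0],[44,20],[45,6],[48,0]]
[[6,20],[7,0],[19,20],[39,13],[44,20],[45,6],[48,0]]
[[6,20],[7,0],[19,20],[39,13],[44,20],[45,6],[48,0]]
[[6,20],[7,0],[19,20],[39,13],[44,20],[45,6],[48,0]]
[[6,20],[7,0],[19,20],[39,13],[44,20],[45,6],[48,0]]
[[6,20],[7,0],[11,17],[16,0],[19,20],[39,13],[44,20],[45,6],[48,0]]
[[6,20],[7,0],[11,17],[16,0],[19,20],[39,13],[44,20],[45,6],[48,0]]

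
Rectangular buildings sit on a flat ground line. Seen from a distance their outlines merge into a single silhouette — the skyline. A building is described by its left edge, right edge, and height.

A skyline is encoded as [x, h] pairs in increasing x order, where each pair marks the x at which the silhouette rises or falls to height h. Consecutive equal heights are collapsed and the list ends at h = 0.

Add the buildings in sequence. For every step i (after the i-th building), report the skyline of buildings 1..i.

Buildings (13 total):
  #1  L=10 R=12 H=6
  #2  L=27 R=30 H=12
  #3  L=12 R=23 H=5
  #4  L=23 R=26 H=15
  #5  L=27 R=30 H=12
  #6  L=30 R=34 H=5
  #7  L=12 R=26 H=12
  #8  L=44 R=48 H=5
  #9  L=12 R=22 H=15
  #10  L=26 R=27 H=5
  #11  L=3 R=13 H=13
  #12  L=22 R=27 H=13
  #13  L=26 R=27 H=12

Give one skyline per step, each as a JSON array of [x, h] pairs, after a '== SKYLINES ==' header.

== SKYLINES ==
[[10,6],[12,0]]
[[10,6],[12,0],[27,12],[30,0]]
[[10,6],[12,5],[23,0],[27,12],[30,0]]
[[10,6],[12,5],[23,15],[26,0],[27,12],[30,0]]
[[10,6],[12,5],[23,15],[26,0],[27,12],[30,0]]
[[10,6],[12,5],[23,15],[26,0],[27,12],[30,5],[34,0]]
[[10,6],[12,12],[23,15],[26,0],[27,12],[30,5],[34,0]]
[[10,6],[12,12],[23,15],[26,0],[27,12],[30,5],[34,0],[44,5],[48,0]]
[[10,6],[12,15],[22,12],[23,15],[26,0],[27,12],[30,5],[34,0],[44,5],[48,0]]
[[10,6],[12,15],[22,12],[23,15],[26,5],[27,12],[30,5],[34,0],[44,5],[48,0]]
[[3,13],[12,15],[22,12],[23,15],[26,5],[27,12],[30,5],[34,0],[44,5],[48,0]]
[[3,13],[12,15],[22,13],[23,15],[26,13],[27,12],[30,5],[34,0],[44,5],[48,0]]
[[3,13],[12,15],[22,13],[23,15],[26,13],[27,12],[30,5],[34,0],[44,5],[48,0]]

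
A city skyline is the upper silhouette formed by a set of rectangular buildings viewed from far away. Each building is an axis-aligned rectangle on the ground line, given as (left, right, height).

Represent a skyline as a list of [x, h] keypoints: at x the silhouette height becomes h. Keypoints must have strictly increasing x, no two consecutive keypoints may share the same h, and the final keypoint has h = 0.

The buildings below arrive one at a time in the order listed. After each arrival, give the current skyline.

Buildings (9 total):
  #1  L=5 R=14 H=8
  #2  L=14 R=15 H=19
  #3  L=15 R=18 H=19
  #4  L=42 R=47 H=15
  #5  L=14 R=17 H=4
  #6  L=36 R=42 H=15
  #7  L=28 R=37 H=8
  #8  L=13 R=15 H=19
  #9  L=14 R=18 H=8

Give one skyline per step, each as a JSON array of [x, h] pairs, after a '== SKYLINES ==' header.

== SKYLINES ==
[[5,8],[14,0]]
[[5,8],[14,19],[15,0]]
[[5,8],[14,19],[18,0]]
[[5,8],[14,19],[18,0],[42,15],[47,0]]
[[5,8],[14,19],[18,0],[42,15],[47,0]]
[[5,8],[14,19],[18,0],[36,15],[47,0]]
[[5,8],[14,19],[18,0],[28,8],[36,15],[47,0]]
[[5,8],[13,19],[18,0],[28,8],[36,15],[47,0]]
[[5,8],[13,19],[18,0],[28,8],[36,15],[47,0]]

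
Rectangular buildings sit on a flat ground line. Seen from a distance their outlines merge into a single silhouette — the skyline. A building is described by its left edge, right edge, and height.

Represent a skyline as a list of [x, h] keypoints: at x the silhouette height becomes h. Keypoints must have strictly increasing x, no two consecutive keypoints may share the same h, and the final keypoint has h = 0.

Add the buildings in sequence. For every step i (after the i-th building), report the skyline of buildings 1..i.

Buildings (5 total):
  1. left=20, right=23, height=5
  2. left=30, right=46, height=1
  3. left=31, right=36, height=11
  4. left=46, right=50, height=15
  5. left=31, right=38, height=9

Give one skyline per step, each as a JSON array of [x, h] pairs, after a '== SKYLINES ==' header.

== SKYLINES ==
[[20,5],[23,0]]
[[20,5],[23,0],[30,1],[46,0]]
[[20,5],[23,0],[30,1],[31,11],[36,1],[46,0]]
[[20,5],[23,0],[30,1],[31,11],[36,1],[46,15],[50,0]]
[[20,5],[23,0],[30,1],[31,11],[36,9],[38,1],[46,15],[50,0]]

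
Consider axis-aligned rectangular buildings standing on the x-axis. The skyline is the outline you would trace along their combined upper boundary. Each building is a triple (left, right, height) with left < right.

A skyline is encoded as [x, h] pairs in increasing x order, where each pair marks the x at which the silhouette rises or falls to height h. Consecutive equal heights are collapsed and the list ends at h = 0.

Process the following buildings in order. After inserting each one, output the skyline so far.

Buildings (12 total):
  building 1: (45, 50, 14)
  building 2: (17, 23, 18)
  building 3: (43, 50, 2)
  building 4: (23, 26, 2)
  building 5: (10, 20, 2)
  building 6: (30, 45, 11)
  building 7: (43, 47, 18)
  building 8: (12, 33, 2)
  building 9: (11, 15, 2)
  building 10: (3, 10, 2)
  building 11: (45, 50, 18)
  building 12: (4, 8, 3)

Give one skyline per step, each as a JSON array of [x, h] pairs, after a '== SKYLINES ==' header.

== SKYLINES ==
[[45,14],[50,0]]
[[17,18],[23,0],[45,14],[50,0]]
[[17,18],[23,0],[43,2],[45,14],[50,0]]
[[17,18],[23,2],[26,0],[43,2],[45,14],[50,0]]
[[10,2],[17,18],[23,2],[26,0],[43,2],[45,14],[50,0]]
[[10,2],[17,18],[23,2],[26,0],[30,11],[45,14],[50,0]]
[[10,2],[17,18],[23,2],[26,0],[30,11],[43,18],[47,14],[50,0]]
[[10,2],[17,18],[23,2],[30,11],[43,18],[47,14],[50,0]]
[[10,2],[17,18],[23,2],[30,11],[43,18],[47,14],[50,0]]
[[3,2],[17,18],[23,2],[30,11],[43,18],[47,14],[50,0]]
[[3,2],[17,18],[23,2],[30,11],[43,18],[50,0]]
[[3,2],[4,3],[8,2],[17,18],[23,2],[30,11],[43,18],[50,0]]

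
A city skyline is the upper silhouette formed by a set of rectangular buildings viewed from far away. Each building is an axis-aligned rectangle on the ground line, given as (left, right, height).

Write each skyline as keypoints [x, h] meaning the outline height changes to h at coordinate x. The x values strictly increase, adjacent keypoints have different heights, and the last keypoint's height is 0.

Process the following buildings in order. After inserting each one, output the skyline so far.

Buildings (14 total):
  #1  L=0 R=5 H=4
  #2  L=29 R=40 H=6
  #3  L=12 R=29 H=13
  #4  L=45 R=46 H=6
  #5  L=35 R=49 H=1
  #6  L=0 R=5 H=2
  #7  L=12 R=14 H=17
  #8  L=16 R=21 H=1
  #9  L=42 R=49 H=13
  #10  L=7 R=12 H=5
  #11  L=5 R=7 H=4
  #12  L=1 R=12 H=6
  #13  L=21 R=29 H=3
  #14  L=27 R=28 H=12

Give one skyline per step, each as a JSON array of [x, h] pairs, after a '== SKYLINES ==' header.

== SKYLINES ==
[[0,4],[5,0]]
[[0,4],[5,0],[29,6],[40,0]]
[[0,4],[5,0],[12,13],[29,6],[40,0]]
[[0,4],[5,0],[12,13],[29,6],[40,0],[45,6],[46,0]]
[[0,4],[5,0],[12,13],[29,6],[40,1],[45,6],[46,1],[49,0]]
[[0,4],[5,0],[12,13],[29,6],[40,1],[45,6],[46,1],[49,0]]
[[0,4],[5,0],[12,17],[14,13],[29,6],[40,1],[45,6],[46,1],[49,0]]
[[0,4],[5,0],[12,17],[14,13],[29,6],[40,1],[45,6],[46,1],[49,0]]
[[0,4],[5,0],[12,17],[14,13],[29,6],[40,1],[42,13],[49,0]]
[[0,4],[5,0],[7,5],[12,17],[14,13],[29,6],[40,1],[42,13],[49,0]]
[[0,4],[7,5],[12,17],[14,13],[29,6],[40,1],[42,13],[49,0]]
[[0,4],[1,6],[12,17],[14,13],[29,6],[40,1],[42,13],[49,0]]
[[0,4],[1,6],[12,17],[14,13],[29,6],[40,1],[42,13],[49,0]]
[[0,4],[1,6],[12,17],[14,13],[29,6],[40,1],[42,13],[49,0]]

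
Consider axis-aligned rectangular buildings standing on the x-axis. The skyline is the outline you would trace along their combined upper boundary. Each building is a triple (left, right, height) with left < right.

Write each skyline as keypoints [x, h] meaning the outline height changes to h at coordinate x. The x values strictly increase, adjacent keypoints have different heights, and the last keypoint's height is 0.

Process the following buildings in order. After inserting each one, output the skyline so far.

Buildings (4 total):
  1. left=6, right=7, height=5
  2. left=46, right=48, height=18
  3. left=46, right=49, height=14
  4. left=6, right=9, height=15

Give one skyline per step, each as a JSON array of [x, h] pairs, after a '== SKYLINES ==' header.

== SKYLINES ==
[[6,5],[7,0]]
[[6,5],[7,0],[46,18],[48,0]]
[[6,5],[7,0],[46,18],[48,14],[49,0]]
[[6,15],[9,0],[46,18],[48,14],[49,0]]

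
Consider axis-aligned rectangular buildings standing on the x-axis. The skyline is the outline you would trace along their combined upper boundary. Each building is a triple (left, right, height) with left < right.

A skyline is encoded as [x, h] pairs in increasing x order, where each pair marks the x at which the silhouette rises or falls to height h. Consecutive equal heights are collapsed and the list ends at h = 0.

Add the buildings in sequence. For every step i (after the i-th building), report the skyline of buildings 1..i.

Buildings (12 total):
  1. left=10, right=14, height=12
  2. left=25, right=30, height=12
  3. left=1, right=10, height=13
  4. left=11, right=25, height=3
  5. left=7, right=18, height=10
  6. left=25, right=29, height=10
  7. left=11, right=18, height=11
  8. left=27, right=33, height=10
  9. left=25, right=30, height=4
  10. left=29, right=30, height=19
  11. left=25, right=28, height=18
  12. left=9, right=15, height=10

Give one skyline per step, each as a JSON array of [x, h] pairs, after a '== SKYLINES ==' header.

== SKYLINES ==
[[10,12],[14,0]]
[[10,12],[14,0],[25,12],[30,0]]
[[1,13],[10,12],[14,0],[25,12],[30,0]]
[[1,13],[10,12],[14,3],[25,12],[30,0]]
[[1,13],[10,12],[14,10],[18,3],[25,12],[30,0]]
[[1,13],[10,12],[14,10],[18,3],[25,12],[30,0]]
[[1,13],[10,12],[14,11],[18,3],[25,12],[30,0]]
[[1,13],[10,12],[14,11],[18,3],[25,12],[30,10],[33,0]]
[[1,13],[10,12],[14,11],[18,3],[25,12],[30,10],[33,0]]
[[1,13],[10,12],[14,11],[18,3],[25,12],[29,19],[30,10],[33,0]]
[[1,13],[10,12],[14,11],[18,3],[25,18],[28,12],[29,19],[30,10],[33,0]]
[[1,13],[10,12],[14,11],[18,3],[25,18],[28,12],[29,19],[30,10],[33,0]]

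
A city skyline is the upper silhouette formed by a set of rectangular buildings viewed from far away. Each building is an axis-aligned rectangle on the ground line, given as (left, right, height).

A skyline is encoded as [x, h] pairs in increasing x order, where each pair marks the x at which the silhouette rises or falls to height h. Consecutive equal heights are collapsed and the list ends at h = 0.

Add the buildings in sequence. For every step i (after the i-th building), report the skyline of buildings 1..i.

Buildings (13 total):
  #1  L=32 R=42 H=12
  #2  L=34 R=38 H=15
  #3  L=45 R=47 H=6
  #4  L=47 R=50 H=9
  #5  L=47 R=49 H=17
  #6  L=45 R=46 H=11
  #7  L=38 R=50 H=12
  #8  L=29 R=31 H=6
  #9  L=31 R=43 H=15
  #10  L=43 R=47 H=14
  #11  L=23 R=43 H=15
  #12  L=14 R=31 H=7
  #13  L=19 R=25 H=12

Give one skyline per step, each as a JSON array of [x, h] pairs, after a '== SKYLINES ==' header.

== SKYLINES ==
[[32,12],[42,0]]
[[32,12],[34,15],[38,12],[42,0]]
[[32,12],[34,15],[38,12],[42,0],[45,6],[47,0]]
[[32,12],[34,15],[38,12],[42,0],[45,6],[47,9],[50,0]]
[[32,12],[34,15],[38,12],[42,0],[45,6],[47,17],[49,9],[50,0]]
[[32,12],[34,15],[38,12],[42,0],[45,11],[46,6],[47,17],[49,9],[50,0]]
[[32,12],[34,15],[38,12],[47,17],[49,12],[50,0]]
[[29,6],[31,0],[32,12],[34,15],[38,12],[47,17],[49,12],[50,0]]
[[29,6],[31,15],[43,12],[47,17],[49,12],[50,0]]
[[29,6],[31,15],[43,14],[47,17],[49,12],[50,0]]
[[23,15],[43,14],[47,17],[49,12],[50,0]]
[[14,7],[23,15],[43,14],[47,17],[49,12],[50,0]]
[[14,7],[19,12],[23,15],[43,14],[47,17],[49,12],[50,0]]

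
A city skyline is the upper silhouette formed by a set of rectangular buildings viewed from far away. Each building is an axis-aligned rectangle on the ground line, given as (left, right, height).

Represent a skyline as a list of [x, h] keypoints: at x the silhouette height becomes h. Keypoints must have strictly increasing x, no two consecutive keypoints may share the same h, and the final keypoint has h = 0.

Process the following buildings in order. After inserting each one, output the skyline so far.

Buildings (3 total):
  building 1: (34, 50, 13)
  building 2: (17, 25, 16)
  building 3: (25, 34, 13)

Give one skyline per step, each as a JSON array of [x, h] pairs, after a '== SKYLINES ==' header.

== SKYLINES ==
[[34,13],[50,0]]
[[17,16],[25,0],[34,13],[50,0]]
[[17,16],[25,13],[50,0]]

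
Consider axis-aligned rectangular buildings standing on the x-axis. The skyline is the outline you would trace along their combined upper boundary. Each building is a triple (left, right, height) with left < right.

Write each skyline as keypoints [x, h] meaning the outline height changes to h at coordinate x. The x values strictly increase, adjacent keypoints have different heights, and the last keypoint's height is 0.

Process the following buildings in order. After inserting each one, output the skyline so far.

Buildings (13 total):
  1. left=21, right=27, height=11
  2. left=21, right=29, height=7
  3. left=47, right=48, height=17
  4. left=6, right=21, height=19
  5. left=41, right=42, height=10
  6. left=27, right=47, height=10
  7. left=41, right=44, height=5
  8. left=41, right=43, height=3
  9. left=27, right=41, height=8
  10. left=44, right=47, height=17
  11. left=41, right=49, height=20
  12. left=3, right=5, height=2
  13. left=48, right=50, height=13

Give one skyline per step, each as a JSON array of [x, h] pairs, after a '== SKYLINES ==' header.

== SKYLINES ==
[[21,11],[27,0]]
[[21,11],[27,7],[29,0]]
[[21,11],[27,7],[29,0],[47,17],[48,0]]
[[6,19],[21,11],[27,7],[29,0],[47,17],[48,0]]
[[6,19],[21,11],[27,7],[29,0],[41,10],[42,0],[47,17],[48,0]]
[[6,19],[21,11],[27,10],[47,17],[48,0]]
[[6,19],[21,11],[27,10],[47,17],[48,0]]
[[6,19],[21,11],[27,10],[47,17],[48,0]]
[[6,19],[21,11],[27,10],[47,17],[48,0]]
[[6,19],[21,11],[27,10],[44,17],[48,0]]
[[6,19],[21,11],[27,10],[41,20],[49,0]]
[[3,2],[5,0],[6,19],[21,11],[27,10],[41,20],[49,0]]
[[3,2],[5,0],[6,19],[21,11],[27,10],[41,20],[49,13],[50,0]]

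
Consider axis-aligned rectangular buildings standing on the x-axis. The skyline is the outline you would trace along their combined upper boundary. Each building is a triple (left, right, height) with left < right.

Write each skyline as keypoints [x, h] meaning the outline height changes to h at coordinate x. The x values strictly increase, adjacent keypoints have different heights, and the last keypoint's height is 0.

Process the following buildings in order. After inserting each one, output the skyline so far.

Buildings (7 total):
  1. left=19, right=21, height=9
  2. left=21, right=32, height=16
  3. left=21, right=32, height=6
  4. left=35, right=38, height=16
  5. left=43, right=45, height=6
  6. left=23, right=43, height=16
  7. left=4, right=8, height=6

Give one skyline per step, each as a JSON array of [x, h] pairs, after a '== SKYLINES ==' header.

== SKYLINES ==
[[19,9],[21,0]]
[[19,9],[21,16],[32,0]]
[[19,9],[21,16],[32,0]]
[[19,9],[21,16],[32,0],[35,16],[38,0]]
[[19,9],[21,16],[32,0],[35,16],[38,0],[43,6],[45,0]]
[[19,9],[21,16],[43,6],[45,0]]
[[4,6],[8,0],[19,9],[21,16],[43,6],[45,0]]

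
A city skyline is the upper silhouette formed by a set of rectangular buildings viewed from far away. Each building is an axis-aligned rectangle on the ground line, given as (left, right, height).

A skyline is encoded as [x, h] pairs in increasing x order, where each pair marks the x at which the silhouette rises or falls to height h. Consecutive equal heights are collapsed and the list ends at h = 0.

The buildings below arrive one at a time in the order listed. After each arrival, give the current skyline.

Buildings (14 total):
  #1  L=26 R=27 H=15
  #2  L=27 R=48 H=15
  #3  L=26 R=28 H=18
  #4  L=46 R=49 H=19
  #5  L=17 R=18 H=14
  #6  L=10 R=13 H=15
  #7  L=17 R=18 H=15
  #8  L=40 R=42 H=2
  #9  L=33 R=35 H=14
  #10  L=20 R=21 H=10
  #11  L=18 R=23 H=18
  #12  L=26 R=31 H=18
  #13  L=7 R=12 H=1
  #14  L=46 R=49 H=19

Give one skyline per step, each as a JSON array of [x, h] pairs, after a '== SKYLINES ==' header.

== SKYLINES ==
[[26,15],[27,0]]
[[26,15],[48,0]]
[[26,18],[28,15],[48,0]]
[[26,18],[28,15],[46,19],[49,0]]
[[17,14],[18,0],[26,18],[28,15],[46,19],[49,0]]
[[10,15],[13,0],[17,14],[18,0],[26,18],[28,15],[46,19],[49,0]]
[[10,15],[13,0],[17,15],[18,0],[26,18],[28,15],[46,19],[49,0]]
[[10,15],[13,0],[17,15],[18,0],[26,18],[28,15],[46,19],[49,0]]
[[10,15],[13,0],[17,15],[18,0],[26,18],[28,15],[46,19],[49,0]]
[[10,15],[13,0],[17,15],[18,0],[20,10],[21,0],[26,18],[28,15],[46,19],[49,0]]
[[10,15],[13,0],[17,15],[18,18],[23,0],[26,18],[28,15],[46,19],[49,0]]
[[10,15],[13,0],[17,15],[18,18],[23,0],[26,18],[31,15],[46,19],[49,0]]
[[7,1],[10,15],[13,0],[17,15],[18,18],[23,0],[26,18],[31,15],[46,19],[49,0]]
[[7,1],[10,15],[13,0],[17,15],[18,18],[23,0],[26,18],[31,15],[46,19],[49,0]]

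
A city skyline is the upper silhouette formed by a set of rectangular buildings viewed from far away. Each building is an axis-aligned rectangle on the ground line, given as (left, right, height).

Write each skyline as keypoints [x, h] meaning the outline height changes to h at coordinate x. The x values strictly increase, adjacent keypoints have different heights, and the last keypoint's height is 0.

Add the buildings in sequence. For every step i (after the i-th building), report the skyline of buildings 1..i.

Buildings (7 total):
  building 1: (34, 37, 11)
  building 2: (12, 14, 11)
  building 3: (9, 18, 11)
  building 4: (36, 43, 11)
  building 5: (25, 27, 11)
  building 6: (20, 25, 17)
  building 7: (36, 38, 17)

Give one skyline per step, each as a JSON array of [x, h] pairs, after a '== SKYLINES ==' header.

== SKYLINES ==
[[34,11],[37,0]]
[[12,11],[14,0],[34,11],[37,0]]
[[9,11],[18,0],[34,11],[37,0]]
[[9,11],[18,0],[34,11],[43,0]]
[[9,11],[18,0],[25,11],[27,0],[34,11],[43,0]]
[[9,11],[18,0],[20,17],[25,11],[27,0],[34,11],[43,0]]
[[9,11],[18,0],[20,17],[25,11],[27,0],[34,11],[36,17],[38,11],[43,0]]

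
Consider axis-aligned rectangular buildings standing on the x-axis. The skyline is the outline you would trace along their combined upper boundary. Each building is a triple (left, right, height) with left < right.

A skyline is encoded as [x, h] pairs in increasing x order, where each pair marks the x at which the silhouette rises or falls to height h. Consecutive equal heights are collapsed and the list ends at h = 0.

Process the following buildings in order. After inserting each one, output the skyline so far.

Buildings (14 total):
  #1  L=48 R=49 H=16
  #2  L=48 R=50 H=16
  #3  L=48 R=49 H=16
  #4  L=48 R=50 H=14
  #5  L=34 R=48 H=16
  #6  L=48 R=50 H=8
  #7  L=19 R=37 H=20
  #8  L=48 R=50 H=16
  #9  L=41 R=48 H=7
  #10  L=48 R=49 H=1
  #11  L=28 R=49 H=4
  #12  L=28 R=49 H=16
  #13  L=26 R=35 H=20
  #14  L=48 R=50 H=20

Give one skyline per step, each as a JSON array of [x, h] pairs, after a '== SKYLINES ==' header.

== SKYLINES ==
[[48,16],[49,0]]
[[48,16],[50,0]]
[[48,16],[50,0]]
[[48,16],[50,0]]
[[34,16],[50,0]]
[[34,16],[50,0]]
[[19,20],[37,16],[50,0]]
[[19,20],[37,16],[50,0]]
[[19,20],[37,16],[50,0]]
[[19,20],[37,16],[50,0]]
[[19,20],[37,16],[50,0]]
[[19,20],[37,16],[50,0]]
[[19,20],[37,16],[50,0]]
[[19,20],[37,16],[48,20],[50,0]]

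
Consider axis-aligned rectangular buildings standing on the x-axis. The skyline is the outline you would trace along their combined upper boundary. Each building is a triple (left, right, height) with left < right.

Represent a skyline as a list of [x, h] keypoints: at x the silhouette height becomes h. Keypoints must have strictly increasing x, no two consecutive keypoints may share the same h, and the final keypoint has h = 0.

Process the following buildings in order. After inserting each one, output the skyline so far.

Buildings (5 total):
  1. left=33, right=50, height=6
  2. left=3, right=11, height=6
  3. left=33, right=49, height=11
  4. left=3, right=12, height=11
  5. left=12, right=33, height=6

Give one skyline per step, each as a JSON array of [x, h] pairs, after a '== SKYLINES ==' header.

== SKYLINES ==
[[33,6],[50,0]]
[[3,6],[11,0],[33,6],[50,0]]
[[3,6],[11,0],[33,11],[49,6],[50,0]]
[[3,11],[12,0],[33,11],[49,6],[50,0]]
[[3,11],[12,6],[33,11],[49,6],[50,0]]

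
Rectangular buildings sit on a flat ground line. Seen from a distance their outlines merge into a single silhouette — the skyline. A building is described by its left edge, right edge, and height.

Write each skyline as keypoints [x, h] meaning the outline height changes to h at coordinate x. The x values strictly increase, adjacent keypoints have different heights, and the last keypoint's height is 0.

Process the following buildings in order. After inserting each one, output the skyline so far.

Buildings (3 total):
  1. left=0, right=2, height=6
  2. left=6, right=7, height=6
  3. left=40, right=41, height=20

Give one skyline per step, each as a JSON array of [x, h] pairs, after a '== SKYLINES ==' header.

== SKYLINES ==
[[0,6],[2,0]]
[[0,6],[2,0],[6,6],[7,0]]
[[0,6],[2,0],[6,6],[7,0],[40,20],[41,0]]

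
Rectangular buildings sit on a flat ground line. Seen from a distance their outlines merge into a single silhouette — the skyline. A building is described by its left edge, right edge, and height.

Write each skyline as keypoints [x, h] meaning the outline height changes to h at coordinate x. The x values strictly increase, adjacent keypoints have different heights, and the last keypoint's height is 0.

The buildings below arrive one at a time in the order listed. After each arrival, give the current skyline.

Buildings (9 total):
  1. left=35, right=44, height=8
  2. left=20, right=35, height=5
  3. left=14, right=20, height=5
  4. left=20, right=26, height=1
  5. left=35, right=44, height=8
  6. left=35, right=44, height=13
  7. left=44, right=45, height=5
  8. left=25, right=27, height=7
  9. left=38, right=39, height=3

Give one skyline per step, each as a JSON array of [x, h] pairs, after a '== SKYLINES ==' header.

== SKYLINES ==
[[35,8],[44,0]]
[[20,5],[35,8],[44,0]]
[[14,5],[35,8],[44,0]]
[[14,5],[35,8],[44,0]]
[[14,5],[35,8],[44,0]]
[[14,5],[35,13],[44,0]]
[[14,5],[35,13],[44,5],[45,0]]
[[14,5],[25,7],[27,5],[35,13],[44,5],[45,0]]
[[14,5],[25,7],[27,5],[35,13],[44,5],[45,0]]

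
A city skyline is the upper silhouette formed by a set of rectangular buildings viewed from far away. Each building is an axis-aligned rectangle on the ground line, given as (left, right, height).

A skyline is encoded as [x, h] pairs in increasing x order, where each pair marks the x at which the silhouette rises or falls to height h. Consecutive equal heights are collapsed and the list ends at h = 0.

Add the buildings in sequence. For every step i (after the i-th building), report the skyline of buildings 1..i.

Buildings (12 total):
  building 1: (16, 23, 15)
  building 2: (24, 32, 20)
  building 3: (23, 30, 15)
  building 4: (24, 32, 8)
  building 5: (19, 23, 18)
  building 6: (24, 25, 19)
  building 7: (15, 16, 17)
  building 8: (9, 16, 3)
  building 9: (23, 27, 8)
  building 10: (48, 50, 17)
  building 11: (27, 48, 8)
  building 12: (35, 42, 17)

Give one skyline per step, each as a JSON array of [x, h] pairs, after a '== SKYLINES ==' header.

== SKYLINES ==
[[16,15],[23,0]]
[[16,15],[23,0],[24,20],[32,0]]
[[16,15],[24,20],[32,0]]
[[16,15],[24,20],[32,0]]
[[16,15],[19,18],[23,15],[24,20],[32,0]]
[[16,15],[19,18],[23,15],[24,20],[32,0]]
[[15,17],[16,15],[19,18],[23,15],[24,20],[32,0]]
[[9,3],[15,17],[16,15],[19,18],[23,15],[24,20],[32,0]]
[[9,3],[15,17],[16,15],[19,18],[23,15],[24,20],[32,0]]
[[9,3],[15,17],[16,15],[19,18],[23,15],[24,20],[32,0],[48,17],[50,0]]
[[9,3],[15,17],[16,15],[19,18],[23,15],[24,20],[32,8],[48,17],[50,0]]
[[9,3],[15,17],[16,15],[19,18],[23,15],[24,20],[32,8],[35,17],[42,8],[48,17],[50,0]]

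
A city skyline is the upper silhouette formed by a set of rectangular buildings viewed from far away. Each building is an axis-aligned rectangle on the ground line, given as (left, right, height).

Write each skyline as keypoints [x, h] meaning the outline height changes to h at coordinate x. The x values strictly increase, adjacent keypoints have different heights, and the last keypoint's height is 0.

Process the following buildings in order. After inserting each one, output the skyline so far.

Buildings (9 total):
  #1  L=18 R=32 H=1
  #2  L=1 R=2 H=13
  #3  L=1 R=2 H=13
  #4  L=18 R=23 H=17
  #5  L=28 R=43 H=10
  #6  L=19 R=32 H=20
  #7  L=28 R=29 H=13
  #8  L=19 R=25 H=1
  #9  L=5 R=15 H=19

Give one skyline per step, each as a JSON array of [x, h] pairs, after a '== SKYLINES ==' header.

== SKYLINES ==
[[18,1],[32,0]]
[[1,13],[2,0],[18,1],[32,0]]
[[1,13],[2,0],[18,1],[32,0]]
[[1,13],[2,0],[18,17],[23,1],[32,0]]
[[1,13],[2,0],[18,17],[23,1],[28,10],[43,0]]
[[1,13],[2,0],[18,17],[19,20],[32,10],[43,0]]
[[1,13],[2,0],[18,17],[19,20],[32,10],[43,0]]
[[1,13],[2,0],[18,17],[19,20],[32,10],[43,0]]
[[1,13],[2,0],[5,19],[15,0],[18,17],[19,20],[32,10],[43,0]]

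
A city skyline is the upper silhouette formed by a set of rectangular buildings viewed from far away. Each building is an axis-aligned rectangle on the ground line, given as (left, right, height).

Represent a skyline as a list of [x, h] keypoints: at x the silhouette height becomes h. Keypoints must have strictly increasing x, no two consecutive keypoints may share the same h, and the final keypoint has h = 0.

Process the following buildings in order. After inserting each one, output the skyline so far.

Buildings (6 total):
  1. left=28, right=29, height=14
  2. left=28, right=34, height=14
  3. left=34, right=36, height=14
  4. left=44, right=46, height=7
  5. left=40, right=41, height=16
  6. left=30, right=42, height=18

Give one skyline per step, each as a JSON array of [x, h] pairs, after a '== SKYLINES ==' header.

== SKYLINES ==
[[28,14],[29,0]]
[[28,14],[34,0]]
[[28,14],[36,0]]
[[28,14],[36,0],[44,7],[46,0]]
[[28,14],[36,0],[40,16],[41,0],[44,7],[46,0]]
[[28,14],[30,18],[42,0],[44,7],[46,0]]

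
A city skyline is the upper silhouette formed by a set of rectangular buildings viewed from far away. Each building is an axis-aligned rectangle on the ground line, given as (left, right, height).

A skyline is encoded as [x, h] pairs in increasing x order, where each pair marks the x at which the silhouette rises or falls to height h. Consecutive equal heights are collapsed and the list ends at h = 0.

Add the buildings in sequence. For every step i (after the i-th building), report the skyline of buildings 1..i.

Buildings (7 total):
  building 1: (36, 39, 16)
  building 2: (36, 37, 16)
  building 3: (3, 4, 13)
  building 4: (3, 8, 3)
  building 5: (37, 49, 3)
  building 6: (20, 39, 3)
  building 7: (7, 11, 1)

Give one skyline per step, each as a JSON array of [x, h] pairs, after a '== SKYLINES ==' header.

== SKYLINES ==
[[36,16],[39,0]]
[[36,16],[39,0]]
[[3,13],[4,0],[36,16],[39,0]]
[[3,13],[4,3],[8,0],[36,16],[39,0]]
[[3,13],[4,3],[8,0],[36,16],[39,3],[49,0]]
[[3,13],[4,3],[8,0],[20,3],[36,16],[39,3],[49,0]]
[[3,13],[4,3],[8,1],[11,0],[20,3],[36,16],[39,3],[49,0]]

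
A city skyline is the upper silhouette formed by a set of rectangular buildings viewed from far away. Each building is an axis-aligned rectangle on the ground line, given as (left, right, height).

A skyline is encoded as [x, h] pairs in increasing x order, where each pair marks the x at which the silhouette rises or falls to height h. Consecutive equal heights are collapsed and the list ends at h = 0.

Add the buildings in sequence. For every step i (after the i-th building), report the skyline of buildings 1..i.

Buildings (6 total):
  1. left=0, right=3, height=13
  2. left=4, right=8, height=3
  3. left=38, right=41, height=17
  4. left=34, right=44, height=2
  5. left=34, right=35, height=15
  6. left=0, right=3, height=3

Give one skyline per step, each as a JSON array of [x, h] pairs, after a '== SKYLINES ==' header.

== SKYLINES ==
[[0,13],[3,0]]
[[0,13],[3,0],[4,3],[8,0]]
[[0,13],[3,0],[4,3],[8,0],[38,17],[41,0]]
[[0,13],[3,0],[4,3],[8,0],[34,2],[38,17],[41,2],[44,0]]
[[0,13],[3,0],[4,3],[8,0],[34,15],[35,2],[38,17],[41,2],[44,0]]
[[0,13],[3,0],[4,3],[8,0],[34,15],[35,2],[38,17],[41,2],[44,0]]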